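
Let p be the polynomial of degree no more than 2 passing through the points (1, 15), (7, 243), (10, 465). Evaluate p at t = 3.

Using the Lagrange interpolation formula with nodes 1, 7, 10:
  L_0(t) = (t - 7)(t - 10) / 54
  L_1(t) = (t - 1)(t - 10) / -18
  L_2(t) = (t - 1)(t - 7) / 27
Then p(t) = 15·L_0(t) + 243·L_1(t) + 465·L_2(t).
Expanding and collecting terms gives p(t) = 4t^2 + 6t + 5.
Evaluating at t = 3: p(3) = 59.

59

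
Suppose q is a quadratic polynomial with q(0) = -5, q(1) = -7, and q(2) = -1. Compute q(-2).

23

Write q(x) = ax^2 + bx + c. Substituting each data point gives a linear system:
  c = -5
  a + b + c = -7
  4a + 2b + c = -1
Solving the system yields a = 4, b = -6, c = -5.
So q(x) = 4x² - 6x - 5.
Then q(-2) = 23.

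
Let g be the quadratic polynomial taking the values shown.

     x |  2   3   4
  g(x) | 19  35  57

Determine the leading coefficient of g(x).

3

Write g(x) = ax^2 + bx + c. Substituting each data point gives a linear system:
  4a + 2b + c = 19
  9a + 3b + c = 35
  16a + 4b + c = 57
Solving the system yields a = 3, b = 1, c = 5.
So g(x) = 3x^2 + x + 5.
The leading coefficient is 3.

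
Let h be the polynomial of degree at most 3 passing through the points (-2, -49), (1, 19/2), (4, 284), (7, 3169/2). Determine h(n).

Using the Lagrange interpolation formula with nodes -2, 1, 4, 7:
  L_0(n) = (n - 1)(n - 4)(n - 7) / -162
  L_1(n) = (n + 2)(n - 4)(n - 7) / 54
  L_2(n) = (n + 2)(n - 1)(n - 7) / -54
  L_3(n) = (n + 2)(n - 1)(n - 4) / 162
Then h(n) = -49·L_0(n) + 19/2·L_1(n) + 284·L_2(n) + 3169/2·L_3(n).
Expanding and collecting terms gives h(n) = 5n^3 - 3n^2 + (3/2)n + 6.
Check: h(-2) = -49. ✓

h(n) = 5n^3 - 3n^2 + (3/2)n + 6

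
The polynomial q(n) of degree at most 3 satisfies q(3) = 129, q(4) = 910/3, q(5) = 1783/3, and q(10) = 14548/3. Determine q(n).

Using the Lagrange interpolation formula with nodes 3, 4, 5, 10:
  L_0(n) = (n - 4)(n - 5)(n - 10) / -14
  L_1(n) = (n - 3)(n - 5)(n - 10) / 6
  L_2(n) = (n - 3)(n - 4)(n - 10) / -10
  L_3(n) = (n - 3)(n - 4)(n - 5) / 210
Then q(n) = 129·L_0(n) + 910/3·L_1(n) + 1783/3·L_2(n) + 14548/3·L_3(n).
Expanding and collecting terms gives q(n) = 5n^3 - (5/3)n^2 + n + 6.
Check: q(3) = 129. ✓

q(n) = 5n^3 - (5/3)n^2 + n + 6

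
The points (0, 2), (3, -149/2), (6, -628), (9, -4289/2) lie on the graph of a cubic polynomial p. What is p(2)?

Using the Lagrange interpolation formula with nodes 0, 3, 6, 9:
  L_0(x) = (x - 3)(x - 6)(x - 9) / -162
  L_1(x) = x(x - 6)(x - 9) / 54
  L_2(x) = x(x - 3)(x - 9) / -54
  L_3(x) = x(x - 3)(x - 6) / 162
Then p(x) = 2·L_0(x) - 149/2·L_1(x) - 628·L_2(x) - 4289/2·L_3(x).
Expanding and collecting terms gives p(x) = -3x³ + (1/2)x² + 2.
Evaluating at x = 2: p(2) = -20.

-20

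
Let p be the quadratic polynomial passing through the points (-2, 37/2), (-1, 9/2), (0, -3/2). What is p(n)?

Write p(n) = an^2 + bn + c. Substituting each data point gives a linear system:
  4a - 2b + c = 37/2
  a - b + c = 9/2
  c = -3/2
Solving the system yields a = 4, b = -2, c = -3/2.
So p(n) = 4n² - 2n - 3/2.
Check: p(-2) = 37/2. ✓

p(n) = 4n^2 - 2n - 3/2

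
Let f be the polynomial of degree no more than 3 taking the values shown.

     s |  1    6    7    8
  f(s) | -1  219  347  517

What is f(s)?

f(s) = s^3 + s - 3

Write f(s) = as^3 + bs^2 + cs + d. Substituting each data point gives a linear system:
  a + b + c + d = -1
  216a + 36b + 6c + d = 219
  343a + 49b + 7c + d = 347
  512a + 64b + 8c + d = 517
Solving the system yields a = 1, b = 0, c = 1, d = -3.
So f(s) = s³ + s - 3.
Check: f(8) = 517. ✓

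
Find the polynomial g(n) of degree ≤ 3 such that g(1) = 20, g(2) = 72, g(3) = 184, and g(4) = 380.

g(n) = 4n^3 + 6n^2 + 6n + 4

Using the Lagrange interpolation formula with nodes 1, 2, 3, 4:
  L_0(n) = (n - 2)(n - 3)(n - 4) / -6
  L_1(n) = (n - 1)(n - 3)(n - 4) / 2
  L_2(n) = (n - 1)(n - 2)(n - 4) / -2
  L_3(n) = (n - 1)(n - 2)(n - 3) / 6
Then g(n) = 20·L_0(n) + 72·L_1(n) + 184·L_2(n) + 380·L_3(n).
Expanding and collecting terms gives g(n) = 4n^3 + 6n^2 + 6n + 4.
Check: g(3) = 184. ✓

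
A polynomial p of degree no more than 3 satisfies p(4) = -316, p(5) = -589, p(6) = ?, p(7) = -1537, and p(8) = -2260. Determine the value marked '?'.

-988

The 4 known points determine the degree-3 polynomial uniquely.
Write p(u) = au^3 + bu^2 + cu + d. Substituting each data point gives a linear system:
  64a + 16b + 4c + d = -316
  125a + 25b + 5c + d = -589
  343a + 49b + 7c + d = -1537
  512a + 64b + 8c + d = -2260
Solving the system yields a = -4, b = -3, c = -2, d = -4.
So p(u) = -4u^3 - 3u^2 - 2u - 4.
Then p(6) = -988.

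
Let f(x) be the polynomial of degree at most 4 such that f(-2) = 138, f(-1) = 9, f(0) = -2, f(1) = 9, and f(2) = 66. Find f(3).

Forward differences of the values at x = -2, -1, 0, 1, 2:
  f  : 138  9  -2  9  66
  Δ  : -129  -11  11  57
  Δ^2: 118  22  46
  Δ^3: -96  24
  Δ^4: 120
The fourth differences are constant, confirming degree 4.
Interpolating (Newton forward form) and evaluating at x = 3 gives f(3) = 313.

313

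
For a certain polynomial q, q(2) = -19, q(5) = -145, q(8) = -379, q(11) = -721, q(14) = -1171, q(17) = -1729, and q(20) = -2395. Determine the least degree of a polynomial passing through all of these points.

2

Forward differences of the values at s = 2, 5, 8, 11, 14, 17, 20:
  q  : -19  -145  -379  -721  -1171  -1729  -2395
  Δ  : -126  -234  -342  -450  -558  -666
  Δ^2: -108  -108  -108  -108  -108
  Δ^3: 0  0  0  0
  Δ^4: 0  0  0
  Δ^5: 0  0
  Δ^6: 0
The second differences are constant (-108) and nonzero, while all higher differences vanish, so the minimal degree is 2.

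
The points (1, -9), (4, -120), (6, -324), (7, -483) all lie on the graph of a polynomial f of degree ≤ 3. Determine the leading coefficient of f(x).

-1

Write f(x) = ax^3 + bx^2 + cx + d. Substituting each data point gives a linear system:
  a + b + c + d = -9
  64a + 16b + 4c + d = -120
  216a + 36b + 6c + d = -324
  343a + 49b + 7c + d = -483
Solving the system yields a = -1, b = -2, c = -6, d = 0.
So f(x) = -x³ - 2x² - 6x.
The leading coefficient is -1.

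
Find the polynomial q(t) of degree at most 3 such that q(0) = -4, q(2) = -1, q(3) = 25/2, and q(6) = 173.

Write q(t) = at^3 + bt^2 + ct + d. Substituting each data point gives a linear system:
  d = -4
  8a + 4b + 2c + d = -1
  27a + 9b + 3c + d = 25/2
  216a + 36b + 6c + d = 173
Solving the system yields a = 1, b = -1, c = -1/2, d = -4.
So q(t) = t³ - t² - (1/2)t - 4.
Check: q(6) = 173. ✓

q(t) = t^3 - t^2 - (1/2)t - 4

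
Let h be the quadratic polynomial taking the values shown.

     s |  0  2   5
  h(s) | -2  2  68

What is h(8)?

Using the Lagrange interpolation formula with nodes 0, 2, 5:
  L_0(s) = (s - 2)(s - 5) / 10
  L_1(s) = s(s - 5) / -6
  L_2(s) = s(s - 2) / 15
Then h(s) = -2·L_0(s) + 2·L_1(s) + 68·L_2(s).
Expanding and collecting terms gives h(s) = 4s^2 - 6s - 2.
Evaluating at s = 8: h(8) = 206.

206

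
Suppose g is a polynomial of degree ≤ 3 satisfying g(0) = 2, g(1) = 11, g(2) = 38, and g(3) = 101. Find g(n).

Write g(n) = an^3 + bn^2 + cn + d. Substituting each data point gives a linear system:
  d = 2
  a + b + c + d = 11
  8a + 4b + 2c + d = 38
  27a + 9b + 3c + d = 101
Solving the system yields a = 3, b = 0, c = 6, d = 2.
So g(n) = 3n^3 + 6n + 2.
Check: g(2) = 38. ✓

g(n) = 3n^3 + 6n + 2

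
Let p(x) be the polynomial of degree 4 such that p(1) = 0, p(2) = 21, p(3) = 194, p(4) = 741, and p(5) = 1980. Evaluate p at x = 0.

5

Using the Lagrange interpolation formula with nodes 1, 2, 3, 4, 5:
  L_0(x) = (x - 2)(x - 3)(x - 4)(x - 5) / 24
  L_1(x) = (x - 1)(x - 3)(x - 4)(x - 5) / -6
  L_2(x) = (x - 1)(x - 2)(x - 4)(x - 5) / 4
  L_3(x) = (x - 1)(x - 2)(x - 3)(x - 5) / -6
  L_4(x) = (x - 1)(x - 2)(x - 3)(x - 4) / 24
Then p(x) = 0·L_0(x) + 21·L_1(x) + 194·L_2(x) + 741·L_3(x) + 1980·L_4(x).
Expanding and collecting terms gives p(x) = 4x⁴ - 3x³ - 6x² + 5.
Evaluating at x = 0: p(0) = 5.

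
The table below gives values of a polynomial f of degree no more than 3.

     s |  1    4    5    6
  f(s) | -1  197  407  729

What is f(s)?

f(s) = 4s^3 - 4s^2 + 2s - 3

Using the Lagrange interpolation formula with nodes 1, 4, 5, 6:
  L_0(s) = (s - 4)(s - 5)(s - 6) / -60
  L_1(s) = (s - 1)(s - 5)(s - 6) / 6
  L_2(s) = (s - 1)(s - 4)(s - 6) / -4
  L_3(s) = (s - 1)(s - 4)(s - 5) / 10
Then f(s) = -1·L_0(s) + 197·L_1(s) + 407·L_2(s) + 729·L_3(s).
Expanding and collecting terms gives f(s) = 4s^3 - 4s^2 + 2s - 3.
Check: f(6) = 729. ✓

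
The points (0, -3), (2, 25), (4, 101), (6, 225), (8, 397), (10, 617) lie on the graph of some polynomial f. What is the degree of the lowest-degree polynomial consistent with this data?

Forward differences of the values at x = 0, 2, 4, 6, 8, 10:
  f  : -3  25  101  225  397  617
  Δ  : 28  76  124  172  220
  Δ^2: 48  48  48  48
  Δ^3: 0  0  0
  Δ^4: 0  0
  Δ^5: 0
The second differences are constant (48) and nonzero, while all higher differences vanish, so the minimal degree is 2.

2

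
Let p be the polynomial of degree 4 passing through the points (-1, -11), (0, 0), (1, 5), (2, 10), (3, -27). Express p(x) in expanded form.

Write p(x) = ax^4 + bx^3 + cx^2 + dx + e. Substituting each data point gives a linear system:
  a - b + c - d + e = -11
  e = 0
  a + b + c + d + e = 5
  16a + 8b + 4c + 2d + e = 10
  81a + 27b + 9c + 3d + e = -27
Solving the system yields a = -2, b = 5, c = -1, d = 3, e = 0.
So p(x) = -2x^4 + 5x^3 - x^2 + 3x.
Check: p(1) = 5. ✓

p(x) = -2x^4 + 5x^3 - x^2 + 3x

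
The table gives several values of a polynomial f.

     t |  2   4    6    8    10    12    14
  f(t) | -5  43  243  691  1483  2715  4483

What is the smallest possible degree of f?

3

Forward differences of the values at t = 2, 4, 6, 8, 10, 12, 14:
  f  : -5  43  243  691  1483  2715  4483
  Δ  : 48  200  448  792  1232  1768
  Δ^2: 152  248  344  440  536
  Δ^3: 96  96  96  96
  Δ^4: 0  0  0
  Δ^5: 0  0
  Δ^6: 0
The third differences are constant (96) and nonzero, while all higher differences vanish, so the minimal degree is 3.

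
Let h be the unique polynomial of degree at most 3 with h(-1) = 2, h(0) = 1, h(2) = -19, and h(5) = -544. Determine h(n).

Write h(n) = an^3 + bn^2 + cn + d. Substituting each data point gives a linear system:
  -a + b - c + d = 2
  d = 1
  8a + 4b + 2c + d = -19
  125a + 25b + 5c + d = -544
Solving the system yields a = -5, b = 2, c = 6, d = 1.
So h(n) = -5n^3 + 2n^2 + 6n + 1.
Check: h(5) = -544. ✓

h(n) = -5n^3 + 2n^2 + 6n + 1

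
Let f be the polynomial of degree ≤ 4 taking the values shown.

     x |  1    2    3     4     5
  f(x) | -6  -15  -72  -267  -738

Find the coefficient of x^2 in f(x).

Write f(x) = ax^4 + bx^3 + cx^2 + dx + e. Substituting each data point gives a linear system:
  a + b + c + d + e = -6
  16a + 8b + 4c + 2d + e = -15
  81a + 27b + 9c + 3d + e = -72
  256a + 64b + 16c + 4d + e = -267
  625a + 125b + 25c + 5d + e = -738
Solving the system yields a = -2, b = 5, c = -4, d = -2, e = -3.
So f(x) = -2x^4 + 5x^3 - 4x^2 - 2x - 3.
The coefficient of x^2 is -4.

-4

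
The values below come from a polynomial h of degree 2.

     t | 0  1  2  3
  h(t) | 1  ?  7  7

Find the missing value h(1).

5

The 3 known points determine the degree-2 polynomial uniquely.
Write h(t) = at^2 + bt + c. Substituting each data point gives a linear system:
  c = 1
  4a + 2b + c = 7
  9a + 3b + c = 7
Solving the system yields a = -1, b = 5, c = 1.
So h(t) = -t^2 + 5t + 1.
Then h(1) = 5.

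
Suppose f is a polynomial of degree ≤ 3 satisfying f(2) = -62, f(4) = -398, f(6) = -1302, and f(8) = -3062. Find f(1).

-17

Forward differences of the values at s = 2, 4, 6, 8:
  f  : -62  -398  -1302  -3062
  Δ  : -336  -904  -1760
  Δ^2: -568  -856
  Δ^3: -288
The third differences are constant, confirming degree 3.
Interpolating (Newton forward form) and evaluating at s = 1 gives f(1) = -17.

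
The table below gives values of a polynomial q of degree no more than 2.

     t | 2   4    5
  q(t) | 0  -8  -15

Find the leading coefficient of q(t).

-1

Write q(t) = at^2 + bt + c. Substituting each data point gives a linear system:
  4a + 2b + c = 0
  16a + 4b + c = -8
  25a + 5b + c = -15
Solving the system yields a = -1, b = 2, c = 0.
So q(t) = -t^2 + 2t.
The leading coefficient is -1.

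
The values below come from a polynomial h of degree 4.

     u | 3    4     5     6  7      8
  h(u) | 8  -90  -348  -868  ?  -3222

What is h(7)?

-1776

On equispaced nodes a degree-4 polynomial has vanishing fifth forward difference, so
  - h(3) + 5·h(4) - 10·h(5) + 10·h(6) - 5·h(7) + h(8) = 0.
Substituting the known values and solving for h(7):
  -5·h(7) = 8880
  h(7) = -1776.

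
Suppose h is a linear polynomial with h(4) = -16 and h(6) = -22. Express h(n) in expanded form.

h(n) = -3n - 4

Write h(n) = an + b. Substituting each data point gives a linear system:
  4a + b = -16
  6a + b = -22
Solving the system yields a = -3, b = -4.
So h(n) = -3n - 4.
Check: h(4) = -16. ✓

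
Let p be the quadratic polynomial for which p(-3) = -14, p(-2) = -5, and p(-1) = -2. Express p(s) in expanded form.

p(s) = -3s^2 - 6s - 5

Write p(s) = as^2 + bs + c. Substituting each data point gives a linear system:
  9a - 3b + c = -14
  4a - 2b + c = -5
  a - b + c = -2
Solving the system yields a = -3, b = -6, c = -5.
So p(s) = -3s^2 - 6s - 5.
Check: p(-1) = -2. ✓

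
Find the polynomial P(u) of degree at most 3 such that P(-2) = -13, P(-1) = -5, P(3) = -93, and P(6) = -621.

P(u) = -2u^3 - 6u^2 + 4u + 3

Write P(u) = au^3 + bu^2 + cu + d. Substituting each data point gives a linear system:
  -8a + 4b - 2c + d = -13
  -a + b - c + d = -5
  27a + 9b + 3c + d = -93
  216a + 36b + 6c + d = -621
Solving the system yields a = -2, b = -6, c = 4, d = 3.
So P(u) = -2u³ - 6u² + 4u + 3.
Check: P(-2) = -13. ✓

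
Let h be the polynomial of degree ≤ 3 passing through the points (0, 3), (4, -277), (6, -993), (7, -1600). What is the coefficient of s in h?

Write h(s) = as^3 + bs^2 + cs + d. Substituting each data point gives a linear system:
  d = 3
  64a + 16b + 4c + d = -277
  216a + 36b + 6c + d = -993
  343a + 49b + 7c + d = -1600
Solving the system yields a = -5, b = 2, c = 2, d = 3.
So h(s) = -5s³ + 2s² + 2s + 3.
The coefficient of s is 2.

2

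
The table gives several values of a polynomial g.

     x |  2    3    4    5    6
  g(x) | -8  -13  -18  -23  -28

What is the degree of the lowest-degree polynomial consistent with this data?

1

Forward differences of the values at x = 2, 3, 4, 5, 6:
  g  : -8  -13  -18  -23  -28
  Δ  : -5  -5  -5  -5
  Δ^2: 0  0  0
  Δ^3: 0  0
  Δ^4: 0
The first differences are constant (-5) and nonzero, while all higher differences vanish, so the minimal degree is 1.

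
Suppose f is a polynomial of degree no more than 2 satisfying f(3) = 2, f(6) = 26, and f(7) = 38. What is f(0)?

-4

Using the Lagrange interpolation formula with nodes 3, 6, 7:
  L_0(x) = (x - 6)(x - 7) / 12
  L_1(x) = (x - 3)(x - 7) / -3
  L_2(x) = (x - 3)(x - 6) / 4
Then f(x) = 2·L_0(x) + 26·L_1(x) + 38·L_2(x).
Expanding and collecting terms gives f(x) = x^2 - x - 4.
Evaluating at x = 0: f(0) = -4.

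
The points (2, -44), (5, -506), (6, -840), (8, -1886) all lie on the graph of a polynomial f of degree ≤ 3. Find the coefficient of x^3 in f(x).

-3

Write f(x) = ax^3 + bx^2 + cx + d. Substituting each data point gives a linear system:
  8a + 4b + 2c + d = -44
  125a + 25b + 5c + d = -506
  216a + 36b + 6c + d = -840
  512a + 64b + 8c + d = -1886
Solving the system yields a = -3, b = -6, c = 5, d = -6.
So f(x) = -3x^3 - 6x^2 + 5x - 6.
The leading coefficient is -3.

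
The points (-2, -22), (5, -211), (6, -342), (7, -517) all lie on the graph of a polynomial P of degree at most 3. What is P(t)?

Using the Lagrange interpolation formula with nodes -2, 5, 6, 7:
  L_0(t) = (t - 5)(t - 6)(t - 7) / -504
  L_1(t) = (t + 2)(t - 6)(t - 7) / 14
  L_2(t) = (t + 2)(t - 5)(t - 7) / -8
  L_3(t) = (t + 2)(t - 5)(t - 6) / 18
Then P(t) = -22·L_0(t) - 211·L_1(t) - 342·L_2(t) - 517·L_3(t).
Expanding and collecting terms gives P(t) = -t³ - 4t² + 4t - 6.
Check: P(-2) = -22. ✓

P(t) = -t^3 - 4t^2 + 4t - 6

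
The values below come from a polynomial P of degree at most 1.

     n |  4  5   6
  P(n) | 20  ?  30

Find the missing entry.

On equispaced nodes a degree-1 polynomial has vanishing second forward difference, so
  P(4) - 2·P(5) + P(6) = 0.
Substituting the known values and solving for P(5):
  -2·P(5) = -50
  P(5) = 25.

25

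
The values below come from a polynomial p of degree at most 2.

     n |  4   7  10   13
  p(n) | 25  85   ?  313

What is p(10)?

181

On equispaced nodes a degree-2 polynomial has vanishing third forward difference, so
  - p(4) + 3·p(7) - 3·p(10) + p(13) = 0.
Substituting the known values and solving for p(10):
  -3·p(10) = -543
  p(10) = 181.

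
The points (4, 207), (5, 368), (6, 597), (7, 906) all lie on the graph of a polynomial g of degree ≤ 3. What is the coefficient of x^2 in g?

4

Write g(x) = ax^3 + bx^2 + cx + d. Substituting each data point gives a linear system:
  64a + 16b + 4c + d = 207
  125a + 25b + 5c + d = 368
  216a + 36b + 6c + d = 597
  343a + 49b + 7c + d = 906
Solving the system yields a = 2, b = 4, c = 3, d = 3.
So g(x) = 2x³ + 4x² + 3x + 3.
The coefficient of x^2 is 4.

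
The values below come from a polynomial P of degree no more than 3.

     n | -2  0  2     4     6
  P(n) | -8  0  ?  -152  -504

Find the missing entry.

The 4 known points determine the degree-3 polynomial uniquely.
Write P(n) = an^3 + bn^2 + cn + d. Substituting each data point gives a linear system:
  -8a + 4b - 2c + d = -8
  d = 0
  64a + 16b + 4c + d = -152
  216a + 36b + 6c + d = -504
Solving the system yields a = -2, b = -3, c = 6, d = 0.
So P(n) = -2n^3 - 3n^2 + 6n.
Then P(2) = -16.

-16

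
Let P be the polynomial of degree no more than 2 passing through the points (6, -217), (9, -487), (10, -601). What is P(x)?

P(x) = -6x^2 - 1

Using the Lagrange interpolation formula with nodes 6, 9, 10:
  L_0(x) = (x - 9)(x - 10) / 12
  L_1(x) = (x - 6)(x - 10) / -3
  L_2(x) = (x - 6)(x - 9) / 4
Then P(x) = -217·L_0(x) - 487·L_1(x) - 601·L_2(x).
Expanding and collecting terms gives P(x) = -6x^2 - 1.
Check: P(10) = -601. ✓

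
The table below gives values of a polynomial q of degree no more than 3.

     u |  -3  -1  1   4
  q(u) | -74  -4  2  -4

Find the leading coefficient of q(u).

Write q(u) = au^3 + bu^2 + cu + d. Substituting each data point gives a linear system:
  -27a + 9b - 3c + d = -74
  -a + b - c + d = -4
  a + b + c + d = 2
  64a + 16b + 4c + d = -4
Solving the system yields a = 1, b = -5, c = 2, d = 4.
So q(u) = u^3 - 5u^2 + 2u + 4.
The leading coefficient is 1.

1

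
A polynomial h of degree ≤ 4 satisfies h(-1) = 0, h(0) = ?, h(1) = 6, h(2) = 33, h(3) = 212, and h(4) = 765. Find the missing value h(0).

On equispaced nodes a degree-4 polynomial has vanishing fifth forward difference, so
  - h(-1) + 5·h(0) - 10·h(1) + 10·h(2) - 5·h(3) + h(4) = 0.
Substituting the known values and solving for h(0):
  5·h(0) = 25
  h(0) = 5.

5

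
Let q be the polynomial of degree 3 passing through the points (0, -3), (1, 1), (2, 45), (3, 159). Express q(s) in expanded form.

q(s) = 5s^3 + 5s^2 - 6s - 3

Write q(s) = as^3 + bs^2 + cs + d. Substituting each data point gives a linear system:
  d = -3
  a + b + c + d = 1
  8a + 4b + 2c + d = 45
  27a + 9b + 3c + d = 159
Solving the system yields a = 5, b = 5, c = -6, d = -3.
So q(s) = 5s^3 + 5s^2 - 6s - 3.
Check: q(2) = 45. ✓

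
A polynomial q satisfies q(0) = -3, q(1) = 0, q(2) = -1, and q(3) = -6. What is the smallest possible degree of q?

2

Forward differences of the values at s = 0, 1, 2, 3:
  q  : -3  0  -1  -6
  Δ  : 3  -1  -5
  Δ^2: -4  -4
  Δ^3: 0
The second differences are constant (-4) and nonzero, while all higher differences vanish, so the minimal degree is 2.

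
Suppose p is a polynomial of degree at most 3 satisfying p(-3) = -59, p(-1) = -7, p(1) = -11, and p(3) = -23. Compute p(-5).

-215

Write p(n) = an^3 + bn^2 + cn + d. Substituting each data point gives a linear system:
  -27a + 9b - 3c + d = -59
  -a + b - c + d = -7
  a + b + c + d = -11
  27a + 9b + 3c + d = -23
Solving the system yields a = 1, b = -4, c = -3, d = -5.
So p(n) = n³ - 4n² - 3n - 5.
Then p(-5) = -215.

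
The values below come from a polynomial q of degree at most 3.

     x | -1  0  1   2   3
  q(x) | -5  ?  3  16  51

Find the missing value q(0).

On equispaced nodes a degree-3 polynomial has vanishing fourth forward difference, so
  q(-1) - 4·q(0) + 6·q(1) - 4·q(2) + q(3) = 0.
Substituting the known values and solving for q(0):
  -4·q(0) = 0
  q(0) = 0.

0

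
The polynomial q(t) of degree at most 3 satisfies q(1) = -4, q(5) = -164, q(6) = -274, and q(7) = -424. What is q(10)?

-1174

Using the Lagrange interpolation formula with nodes 1, 5, 6, 7:
  L_0(t) = (t - 5)(t - 6)(t - 7) / -120
  L_1(t) = (t - 1)(t - 6)(t - 7) / 8
  L_2(t) = (t - 1)(t - 5)(t - 7) / -5
  L_3(t) = (t - 1)(t - 5)(t - 6) / 12
Then q(t) = -4·L_0(t) - 164·L_1(t) - 274·L_2(t) - 424·L_3(t).
Expanding and collecting terms gives q(t) = -t^3 - 2t^2 + 3t - 4.
Evaluating at t = 10: q(10) = -1174.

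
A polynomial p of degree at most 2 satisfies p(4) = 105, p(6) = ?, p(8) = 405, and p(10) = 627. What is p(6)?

231

The 3 known points determine the degree-2 polynomial uniquely.
Write p(n) = an^2 + bn + c. Substituting each data point gives a linear system:
  16a + 4b + c = 105
  64a + 8b + c = 405
  100a + 10b + c = 627
Solving the system yields a = 6, b = 3, c = -3.
So p(n) = 6n^2 + 3n - 3.
Then p(6) = 231.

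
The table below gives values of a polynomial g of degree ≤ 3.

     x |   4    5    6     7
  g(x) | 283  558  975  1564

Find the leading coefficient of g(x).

5

Write g(x) = ax^3 + bx^2 + cx + d. Substituting each data point gives a linear system:
  64a + 16b + 4c + d = 283
  125a + 25b + 5c + d = 558
  216a + 36b + 6c + d = 975
  343a + 49b + 7c + d = 1564
Solving the system yields a = 5, b = -4, c = 6, d = 3.
So g(x) = 5x³ - 4x² + 6x + 3.
The leading coefficient is 5.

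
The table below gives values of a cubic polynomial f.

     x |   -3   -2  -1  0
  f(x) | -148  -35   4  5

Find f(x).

Using the Lagrange interpolation formula with nodes -3, -2, -1, 0:
  L_0(x) = (x + 2)(x + 1)x / -6
  L_1(x) = (x + 3)(x + 1)x / 2
  L_2(x) = (x + 3)(x + 2)x / -2
  L_3(x) = (x + 3)(x + 2)(x + 1) / 6
Then f(x) = -148·L_0(x) - 35·L_1(x) + 4·L_2(x) + 5·L_3(x).
Expanding and collecting terms gives f(x) = 6x^3 - x^2 - 6x + 5.
Check: f(-2) = -35. ✓

f(x) = 6x^3 - x^2 - 6x + 5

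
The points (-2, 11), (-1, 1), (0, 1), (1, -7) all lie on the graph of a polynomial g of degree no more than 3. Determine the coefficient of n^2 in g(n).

-4

Write g(n) = an^3 + bn^2 + cn + d. Substituting each data point gives a linear system:
  -8a + 4b - 2c + d = 11
  -a + b - c + d = 1
  d = 1
  a + b + c + d = -7
Solving the system yields a = -3, b = -4, c = -1, d = 1.
So g(n) = -3n^3 - 4n^2 - n + 1.
The coefficient of n^2 is -4.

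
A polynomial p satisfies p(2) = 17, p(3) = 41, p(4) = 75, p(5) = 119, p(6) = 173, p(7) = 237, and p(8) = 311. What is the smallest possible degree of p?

Forward differences of the values at s = 2, 3, 4, 5, 6, 7, 8:
  p  : 17  41  75  119  173  237  311
  Δ  : 24  34  44  54  64  74
  Δ^2: 10  10  10  10  10
  Δ^3: 0  0  0  0
  Δ^4: 0  0  0
  Δ^5: 0  0
  Δ^6: 0
The second differences are constant (10) and nonzero, while all higher differences vanish, so the minimal degree is 2.

2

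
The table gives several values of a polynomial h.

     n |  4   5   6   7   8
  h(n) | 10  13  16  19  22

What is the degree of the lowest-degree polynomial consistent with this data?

1

Forward differences of the values at n = 4, 5, 6, 7, 8:
  h  : 10  13  16  19  22
  Δ  : 3  3  3  3
  Δ^2: 0  0  0
  Δ^3: 0  0
  Δ^4: 0
The first differences are constant (3) and nonzero, while all higher differences vanish, so the minimal degree is 1.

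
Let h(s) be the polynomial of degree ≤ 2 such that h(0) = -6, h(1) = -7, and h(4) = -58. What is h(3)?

-33

Write h(s) = as^2 + bs + c. Substituting each data point gives a linear system:
  c = -6
  a + b + c = -7
  16a + 4b + c = -58
Solving the system yields a = -4, b = 3, c = -6.
So h(s) = -4s^2 + 3s - 6.
Then h(3) = -33.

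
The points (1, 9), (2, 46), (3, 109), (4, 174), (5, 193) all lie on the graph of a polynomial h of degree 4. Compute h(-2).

Write h(s) = as^4 + bs^3 + cs^2 + ds + e. Substituting each data point gives a linear system:
  a + b + c + d + e = 9
  16a + 8b + 4c + 2d + e = 46
  81a + 27b + 9c + 3d + e = 109
  256a + 64b + 16c + 4d + e = 174
  625a + 125b + 25c + 5d + e = 193
Solving the system yields a = -1, b = 6, c = 2, d = 4, e = -2.
So h(s) = -s^4 + 6s^3 + 2s^2 + 4s - 2.
Then h(-2) = -66.

-66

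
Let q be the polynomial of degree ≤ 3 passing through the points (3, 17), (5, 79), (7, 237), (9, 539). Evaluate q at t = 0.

-1

Write q(t) = at^3 + bt^2 + ct + d. Substituting each data point gives a linear system:
  27a + 9b + 3c + d = 17
  125a + 25b + 5c + d = 79
  343a + 49b + 7c + d = 237
  729a + 81b + 9c + d = 539
Solving the system yields a = 1, b = -3, c = 6, d = -1.
So q(t) = t³ - 3t² + 6t - 1.
Then q(0) = -1.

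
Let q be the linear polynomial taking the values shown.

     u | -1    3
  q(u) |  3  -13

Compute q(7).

-29

Write q(u) = au + b. Substituting each data point gives a linear system:
  -a + b = 3
  3a + b = -13
Solving the system yields a = -4, b = -1.
So q(u) = -4u - 1.
Then q(7) = -29.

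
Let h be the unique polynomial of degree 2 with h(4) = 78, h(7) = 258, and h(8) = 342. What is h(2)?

Using the Lagrange interpolation formula with nodes 4, 7, 8:
  L_0(n) = (n - 7)(n - 8) / 12
  L_1(n) = (n - 4)(n - 8) / -3
  L_2(n) = (n - 4)(n - 7) / 4
Then h(n) = 78·L_0(n) + 258·L_1(n) + 342·L_2(n).
Expanding and collecting terms gives h(n) = 6n^2 - 6n + 6.
Evaluating at n = 2: h(2) = 18.

18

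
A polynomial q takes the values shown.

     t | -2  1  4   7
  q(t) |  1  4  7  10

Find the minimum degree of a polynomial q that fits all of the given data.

Forward differences of the values at t = -2, 1, 4, 7:
  q  : 1  4  7  10
  Δ  : 3  3  3
  Δ^2: 0  0
  Δ^3: 0
The first differences are constant (3) and nonzero, while all higher differences vanish, so the minimal degree is 1.

1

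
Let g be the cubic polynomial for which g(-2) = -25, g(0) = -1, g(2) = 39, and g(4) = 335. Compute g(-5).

-556

Forward differences of the values at n = -2, 0, 2, 4:
  g  : -25  -1  39  335
  Δ  : 24  40  296
  Δ^2: 16  256
  Δ^3: 240
The third differences are constant, confirming degree 3.
Interpolating (Newton forward form) and evaluating at n = -5 gives g(-5) = -556.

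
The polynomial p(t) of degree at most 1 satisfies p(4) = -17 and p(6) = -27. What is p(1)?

Using the Lagrange interpolation formula with nodes 4, 6:
  L_0(t) = (t - 6) / -2
  L_1(t) = (t - 4) / 2
Then p(t) = -17·L_0(t) - 27·L_1(t).
Expanding and collecting terms gives p(t) = -5t + 3.
Evaluating at t = 1: p(1) = -2.

-2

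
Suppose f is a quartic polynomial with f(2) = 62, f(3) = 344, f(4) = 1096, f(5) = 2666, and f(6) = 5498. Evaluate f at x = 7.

10132

Using the Lagrange interpolation formula with nodes 2, 3, 4, 5, 6:
  L_0(x) = (x - 3)(x - 4)(x - 5)(x - 6) / 24
  L_1(x) = (x - 2)(x - 4)(x - 5)(x - 6) / -6
  L_2(x) = (x - 2)(x - 3)(x - 5)(x - 6) / 4
  L_3(x) = (x - 2)(x - 3)(x - 4)(x - 6) / -6
  L_4(x) = (x - 2)(x - 3)(x - 4)(x - 5) / 24
Then f(x) = 62·L_0(x) + 344·L_1(x) + 1096·L_2(x) + 2666·L_3(x) + 5498·L_4(x).
Expanding and collecting terms gives f(x) = 4x⁴ + 2x³ - 3x² - x - 4.
Evaluating at x = 7: f(7) = 10132.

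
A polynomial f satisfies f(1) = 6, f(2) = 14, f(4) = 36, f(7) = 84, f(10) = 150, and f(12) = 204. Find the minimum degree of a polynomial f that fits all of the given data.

2

Divided differences on the nodes 1, 2, 4, 7, 10, 12:
  order 0: 6  14  36  84  150  204
  order 1: 8  11  16  22  27
  order 2: 1  1  1  1
  order 3: 0  0  0
  order 4: 0  0
  order 5: 0
The order-2 divided differences are all 1 (nonzero) and every higher order vanishes, so the data lies on a polynomial of degree exactly 2.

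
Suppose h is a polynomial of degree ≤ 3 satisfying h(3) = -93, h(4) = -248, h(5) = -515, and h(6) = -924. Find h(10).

-4580

Forward differences of the values at x = 3, 4, 5, 6:
  h  : -93  -248  -515  -924
  Δ  : -155  -267  -409
  Δ^2: -112  -142
  Δ^3: -30
The third differences are constant, confirming degree 3.
Interpolating (Newton forward form) and evaluating at x = 10 gives h(10) = -4580.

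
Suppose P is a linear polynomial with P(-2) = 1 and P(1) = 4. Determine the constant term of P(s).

3

Write P(s) = as + b. Substituting each data point gives a linear system:
  -2a + b = 1
  a + b = 4
Solving the system yields a = 1, b = 3.
So P(s) = s + 3.
The constant term is 3.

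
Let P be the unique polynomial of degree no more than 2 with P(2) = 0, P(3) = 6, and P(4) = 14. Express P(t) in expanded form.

Using the Lagrange interpolation formula with nodes 2, 3, 4:
  L_0(t) = (t - 3)(t - 4) / 2
  L_1(t) = (t - 2)(t - 4) / -1
  L_2(t) = (t - 2)(t - 3) / 2
Then P(t) = 0·L_0(t) + 6·L_1(t) + 14·L_2(t).
Expanding and collecting terms gives P(t) = t^2 + t - 6.
Check: P(4) = 14. ✓

P(t) = t^2 + t - 6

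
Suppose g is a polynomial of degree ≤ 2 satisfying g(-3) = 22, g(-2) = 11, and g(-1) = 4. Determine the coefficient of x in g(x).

Write g(x) = ax^2 + bx + c. Substituting each data point gives a linear system:
  9a - 3b + c = 22
  4a - 2b + c = 11
  a - b + c = 4
Solving the system yields a = 2, b = -1, c = 1.
So g(x) = 2x² - x + 1.
The coefficient of x is -1.

-1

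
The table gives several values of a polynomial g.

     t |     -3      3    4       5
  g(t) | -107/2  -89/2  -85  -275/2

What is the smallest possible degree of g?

2

Divided differences on the nodes -3, 3, 4, 5:
  order 0: -107/2  -89/2  -85  -275/2
  order 1: 3/2  -81/2  -105/2
  order 2: -6  -6
  order 3: 0
The order-2 divided differences are all -6 (nonzero) and every higher order vanishes, so the data lies on a polynomial of degree exactly 2.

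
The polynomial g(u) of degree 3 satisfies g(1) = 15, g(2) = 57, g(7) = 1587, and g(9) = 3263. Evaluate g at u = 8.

Write g(u) = au^3 + bu^2 + cu + d. Substituting each data point gives a linear system:
  a + b + c + d = 15
  8a + 4b + 2c + d = 57
  343a + 49b + 7c + d = 1587
  729a + 81b + 9c + d = 3263
Solving the system yields a = 4, b = 4, c = 2, d = 5.
So g(u) = 4u³ + 4u² + 2u + 5.
Then g(8) = 2325.

2325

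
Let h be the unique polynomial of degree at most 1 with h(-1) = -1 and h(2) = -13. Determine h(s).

Write h(s) = as + b. Substituting each data point gives a linear system:
  -a + b = -1
  2a + b = -13
Solving the system yields a = -4, b = -5.
So h(s) = -4s - 5.
Check: h(2) = -13. ✓

h(s) = -4s - 5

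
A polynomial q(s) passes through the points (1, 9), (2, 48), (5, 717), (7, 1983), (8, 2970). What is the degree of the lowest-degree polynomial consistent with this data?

3

Divided differences on the nodes 1, 2, 5, 7, 8:
  order 0: 9  48  717  1983  2970
  order 1: 39  223  633  987
  order 2: 46  82  118
  order 3: 6  6
  order 4: 0
The order-3 divided differences are all 6 (nonzero) and every higher order vanishes, so the data lies on a polynomial of degree exactly 3.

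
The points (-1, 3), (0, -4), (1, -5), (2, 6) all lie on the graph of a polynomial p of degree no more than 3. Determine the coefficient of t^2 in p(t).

Write p(t) = at^3 + bt^2 + ct + d. Substituting each data point gives a linear system:
  -a + b - c + d = 3
  d = -4
  a + b + c + d = -5
  8a + 4b + 2c + d = 6
Solving the system yields a = 1, b = 3, c = -5, d = -4.
So p(t) = t^3 + 3t^2 - 5t - 4.
The coefficient of t^2 is 3.

3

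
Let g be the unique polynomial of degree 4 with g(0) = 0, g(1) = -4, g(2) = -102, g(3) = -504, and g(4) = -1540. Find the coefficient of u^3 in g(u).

Write g(u) = au^4 + bu^3 + cu^2 + du + e. Substituting each data point gives a linear system:
  e = 0
  a + b + c + d + e = -4
  16a + 8b + 4c + 2d + e = -102
  81a + 27b + 9c + 3d + e = -504
  256a + 64b + 16c + 4d + e = -1540
Solving the system yields a = -5, b = -5, c = 3, d = 3, e = 0.
So g(u) = -5u^4 - 5u^3 + 3u^2 + 3u.
The coefficient of u^3 is -5.

-5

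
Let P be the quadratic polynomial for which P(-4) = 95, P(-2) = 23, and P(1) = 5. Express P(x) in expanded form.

Write P(x) = ax^2 + bx + c. Substituting each data point gives a linear system:
  16a - 4b + c = 95
  4a - 2b + c = 23
  a + b + c = 5
Solving the system yields a = 6, b = 0, c = -1.
So P(x) = 6x^2 - 1.
Check: P(-2) = 23. ✓

P(x) = 6x^2 - 1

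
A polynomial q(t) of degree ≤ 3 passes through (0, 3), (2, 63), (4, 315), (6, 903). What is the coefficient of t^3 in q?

Write q(t) = at^3 + bt^2 + ct + d. Substituting each data point gives a linear system:
  d = 3
  8a + 4b + 2c + d = 63
  64a + 16b + 4c + d = 315
  216a + 36b + 6c + d = 903
Solving the system yields a = 3, b = 6, c = 6, d = 3.
So q(t) = 3t^3 + 6t^2 + 6t + 3.
The leading coefficient is 3.

3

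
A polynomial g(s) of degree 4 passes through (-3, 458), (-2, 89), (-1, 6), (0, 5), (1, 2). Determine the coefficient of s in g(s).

Write g(s) = as^4 + bs^3 + cs^2 + ds + e. Substituting each data point gives a linear system:
  81a - 27b + 9c - 3d + e = 458
  16a - 8b + 4c - 2d + e = 89
  a - b + c - d + e = 6
  e = 5
  a + b + c + d + e = 2
Solving the system yields a = 5, b = -4, c = -6, d = 2, e = 5.
So g(s) = 5s^4 - 4s^3 - 6s^2 + 2s + 5.
The coefficient of s is 2.

2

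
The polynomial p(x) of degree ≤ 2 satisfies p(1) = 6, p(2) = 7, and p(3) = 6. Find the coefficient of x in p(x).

4

Write p(x) = ax^2 + bx + c. Substituting each data point gives a linear system:
  a + b + c = 6
  4a + 2b + c = 7
  9a + 3b + c = 6
Solving the system yields a = -1, b = 4, c = 3.
So p(x) = -x^2 + 4x + 3.
The coefficient of x is 4.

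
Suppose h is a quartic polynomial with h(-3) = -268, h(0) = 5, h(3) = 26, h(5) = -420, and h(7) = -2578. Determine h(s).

h(s) = -2s^4 + 6s^3 + 4s^2 - 5s + 5

Write h(s) = as^4 + bs^3 + cs^2 + ds + e. Substituting each data point gives a linear system:
  81a - 27b + 9c - 3d + e = -268
  e = 5
  81a + 27b + 9c + 3d + e = 26
  625a + 125b + 25c + 5d + e = -420
  2401a + 343b + 49c + 7d + e = -2578
Solving the system yields a = -2, b = 6, c = 4, d = -5, e = 5.
So h(s) = -2s^4 + 6s^3 + 4s^2 - 5s + 5.
Check: h(0) = 5. ✓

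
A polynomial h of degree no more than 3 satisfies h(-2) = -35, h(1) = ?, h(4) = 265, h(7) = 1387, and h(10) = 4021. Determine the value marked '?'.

The 4 known points determine the degree-3 polynomial uniquely.
Write h(u) = au^3 + bu^2 + cu + d. Substituting each data point gives a linear system:
  -8a + 4b - 2c + d = -35
  64a + 16b + 4c + d = 265
  343a + 49b + 7c + d = 1387
  1000a + 100b + 10c + d = 4021
Solving the system yields a = 4, b = 0, c = 2, d = 1.
So h(u) = 4u³ + 2u + 1.
Then h(1) = 7.

7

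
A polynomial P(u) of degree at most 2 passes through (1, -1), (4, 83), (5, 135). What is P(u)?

P(u) = 6u^2 - 2u - 5

Write P(u) = au^2 + bu + c. Substituting each data point gives a linear system:
  a + b + c = -1
  16a + 4b + c = 83
  25a + 5b + c = 135
Solving the system yields a = 6, b = -2, c = -5.
So P(u) = 6u² - 2u - 5.
Check: P(4) = 83. ✓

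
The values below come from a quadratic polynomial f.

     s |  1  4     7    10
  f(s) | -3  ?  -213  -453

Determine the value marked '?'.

-63

On equispaced nodes a degree-2 polynomial has vanishing third forward difference, so
  - f(1) + 3·f(4) - 3·f(7) + f(10) = 0.
Substituting the known values and solving for f(4):
  3·f(4) = -189
  f(4) = -63.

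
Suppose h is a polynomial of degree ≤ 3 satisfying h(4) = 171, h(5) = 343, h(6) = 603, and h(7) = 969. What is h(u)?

h(u) = 3u^3 - u^2 - 2u + 3

Write h(u) = au^3 + bu^2 + cu + d. Substituting each data point gives a linear system:
  64a + 16b + 4c + d = 171
  125a + 25b + 5c + d = 343
  216a + 36b + 6c + d = 603
  343a + 49b + 7c + d = 969
Solving the system yields a = 3, b = -1, c = -2, d = 3.
So h(u) = 3u^3 - u^2 - 2u + 3.
Check: h(5) = 343. ✓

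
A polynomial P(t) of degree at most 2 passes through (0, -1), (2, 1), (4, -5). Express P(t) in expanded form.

P(t) = -t^2 + 3t - 1

Using the Lagrange interpolation formula with nodes 0, 2, 4:
  L_0(t) = (t - 2)(t - 4) / 8
  L_1(t) = t(t - 4) / -4
  L_2(t) = t(t - 2) / 8
Then P(t) = -1·L_0(t) + 1·L_1(t) - 5·L_2(t).
Expanding and collecting terms gives P(t) = -t^2 + 3t - 1.
Check: P(2) = 1. ✓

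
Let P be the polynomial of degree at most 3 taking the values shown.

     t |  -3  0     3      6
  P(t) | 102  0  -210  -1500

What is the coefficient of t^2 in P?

-6

Write P(t) = at^3 + bt^2 + ct + d. Substituting each data point gives a linear system:
  -27a + 9b - 3c + d = 102
  d = 0
  27a + 9b + 3c + d = -210
  216a + 36b + 6c + d = -1500
Solving the system yields a = -6, b = -6, c = 2, d = 0.
So P(t) = -6t^3 - 6t^2 + 2t.
The coefficient of t^2 is -6.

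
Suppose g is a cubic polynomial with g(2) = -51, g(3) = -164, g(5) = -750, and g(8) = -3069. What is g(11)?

Write g(s) = as^3 + bs^2 + cs + d. Substituting each data point gives a linear system:
  8a + 4b + 2c + d = -51
  27a + 9b + 3c + d = -164
  125a + 25b + 5c + d = -750
  512a + 64b + 8c + d = -3069
Solving the system yields a = -6, b = 0, c = 1, d = -5.
So g(s) = -6s^3 + s - 5.
Then g(11) = -7980.

-7980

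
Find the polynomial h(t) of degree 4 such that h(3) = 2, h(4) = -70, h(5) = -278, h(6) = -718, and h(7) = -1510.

Write h(t) = at^4 + bt^3 + ct^2 + dt + e. Substituting each data point gives a linear system:
  81a + 27b + 9c + 3d + e = 2
  256a + 64b + 16c + 4d + e = -70
  625a + 125b + 25c + 5d + e = -278
  1296a + 216b + 36c + 6d + e = -718
  2401a + 343b + 49c + 7d + e = -1510
Solving the system yields a = -1, b = 2, c = 5, d = -6, e = 2.
So h(t) = -t⁴ + 2t³ + 5t² - 6t + 2.
Check: h(6) = -718. ✓

h(t) = -t^4 + 2t^3 + 5t^2 - 6t + 2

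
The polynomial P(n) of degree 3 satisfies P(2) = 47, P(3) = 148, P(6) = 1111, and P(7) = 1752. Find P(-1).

-16

Write P(n) = an^3 + bn^2 + cn + d. Substituting each data point gives a linear system:
  8a + 4b + 2c + d = 47
  27a + 9b + 3c + d = 148
  216a + 36b + 6c + d = 1111
  343a + 49b + 7c + d = 1752
Solving the system yields a = 5, b = 0, c = 6, d = -5.
So P(n) = 5n^3 + 6n - 5.
Then P(-1) = -16.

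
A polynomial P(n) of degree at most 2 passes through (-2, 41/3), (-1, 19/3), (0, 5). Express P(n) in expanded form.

Write P(n) = an^2 + bn + c. Substituting each data point gives a linear system:
  4a - 2b + c = 41/3
  a - b + c = 19/3
  c = 5
Solving the system yields a = 3, b = 5/3, c = 5.
So P(n) = 3n² + (5/3)n + 5.
Check: P(-1) = 19/3. ✓

P(n) = 3n^2 + (5/3)n + 5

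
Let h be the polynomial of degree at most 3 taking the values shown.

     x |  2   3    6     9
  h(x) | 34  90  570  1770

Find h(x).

Using the Lagrange interpolation formula with nodes 2, 3, 6, 9:
  L_0(x) = (x - 3)(x - 6)(x - 9) / -28
  L_1(x) = (x - 2)(x - 6)(x - 9) / 18
  L_2(x) = (x - 2)(x - 3)(x - 9) / -36
  L_3(x) = (x - 2)(x - 3)(x - 6) / 126
Then h(x) = 34·L_0(x) + 90·L_1(x) + 570·L_2(x) + 1770·L_3(x).
Expanding and collecting terms gives h(x) = 2x³ + 4x² - 2x + 6.
Check: h(3) = 90. ✓

h(x) = 2x^3 + 4x^2 - 2x + 6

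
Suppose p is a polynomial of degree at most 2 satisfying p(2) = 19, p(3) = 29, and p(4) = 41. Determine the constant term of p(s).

5

Write p(s) = as^2 + bs + c. Substituting each data point gives a linear system:
  4a + 2b + c = 19
  9a + 3b + c = 29
  16a + 4b + c = 41
Solving the system yields a = 1, b = 5, c = 5.
So p(s) = s^2 + 5s + 5.
The constant term is 5.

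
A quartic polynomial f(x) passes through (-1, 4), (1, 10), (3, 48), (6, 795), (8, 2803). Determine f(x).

Write f(x) = ax^4 + bx^3 + cx^2 + dx + e. Substituting each data point gives a linear system:
  a - b + c - d + e = 4
  a + b + c + d + e = 10
  81a + 27b + 9c + 3d + e = 48
  1296a + 216b + 36c + 6d + e = 795
  4096a + 512b + 64c + 8d + e = 2803
Solving the system yields a = 1, b = -3, c = 3, d = 6, e = 3.
So f(x) = x^4 - 3x^3 + 3x^2 + 6x + 3.
Check: f(6) = 795. ✓

f(x) = x^4 - 3x^3 + 3x^2 + 6x + 3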